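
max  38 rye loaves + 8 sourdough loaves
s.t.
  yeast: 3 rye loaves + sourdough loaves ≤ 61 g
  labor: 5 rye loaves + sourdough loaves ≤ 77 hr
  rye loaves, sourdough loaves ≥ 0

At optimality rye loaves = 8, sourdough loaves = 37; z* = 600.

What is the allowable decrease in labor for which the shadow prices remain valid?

16

Binding constraints: yeast, labor. The basis is B = [[3,1],[5,1]] with det -2.
Per unit decrease in labor, x* moves by d = (-0.5, 1.5).
The basis stays optimal until rye loaves reaches 0; allowable decrease = 16 hr.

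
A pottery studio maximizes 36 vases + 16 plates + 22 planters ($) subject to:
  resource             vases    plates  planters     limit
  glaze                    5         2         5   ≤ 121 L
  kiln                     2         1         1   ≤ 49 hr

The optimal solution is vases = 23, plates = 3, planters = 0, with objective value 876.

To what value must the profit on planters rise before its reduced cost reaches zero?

28

Check each constraint at x*: glaze 121/121 (tight); kiln 49/49 (tight).
The binding rows give the dual system: 5·y_glaze + 2·y_kiln = 36 and 2·y_glaze + 1·y_kiln = 16.
Solving: y_glaze = 4, y_kiln = 8.
planters enters the basis when its profit ≥ yᵀa₃ = 4·5 + 8·1 = 28.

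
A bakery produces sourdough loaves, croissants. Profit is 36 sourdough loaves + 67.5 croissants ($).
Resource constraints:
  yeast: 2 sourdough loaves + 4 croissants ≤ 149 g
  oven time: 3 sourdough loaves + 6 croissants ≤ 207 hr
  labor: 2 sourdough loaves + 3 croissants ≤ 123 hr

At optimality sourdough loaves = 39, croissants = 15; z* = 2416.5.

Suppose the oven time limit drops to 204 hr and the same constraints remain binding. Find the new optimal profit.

Check each constraint at x*: yeast 138/149 (slack 11); oven time 207/207 (tight); labor 123/123 (tight).
By complementary slackness, y = 0 for the non-binding constraint.
From A_Bᵀ y = c: 3·y_oven time + 2·y_labor = 36; 6·y_oven time + 3·y_labor = 67.5.
→ y_oven time = 9 and y_labor = 4.5.
Δz = y_oven time·Δb = 9 × (-3) = -27, so new z* = 2416.5 − 27 = 2389.5.

2389.5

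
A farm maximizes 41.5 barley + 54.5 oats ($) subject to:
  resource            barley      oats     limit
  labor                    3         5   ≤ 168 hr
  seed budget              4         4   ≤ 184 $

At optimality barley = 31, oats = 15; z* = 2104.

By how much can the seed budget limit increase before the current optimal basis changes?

Binding constraints: labor, seed budget. The basis is B = [[3,5],[4,4]] with det -8.
Per unit increase in seed budget, x* moves by d = (0.625, -0.375).
The basis stays optimal until oats reaches 0; allowable increase = 40 $.

40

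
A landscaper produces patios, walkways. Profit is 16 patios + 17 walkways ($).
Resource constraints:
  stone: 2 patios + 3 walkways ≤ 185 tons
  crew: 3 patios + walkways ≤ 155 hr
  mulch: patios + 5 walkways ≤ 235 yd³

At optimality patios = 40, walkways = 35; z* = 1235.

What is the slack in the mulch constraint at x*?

mulch used = 1·40 + 5·35 = 215; slack = 235 − 215 = 20.

20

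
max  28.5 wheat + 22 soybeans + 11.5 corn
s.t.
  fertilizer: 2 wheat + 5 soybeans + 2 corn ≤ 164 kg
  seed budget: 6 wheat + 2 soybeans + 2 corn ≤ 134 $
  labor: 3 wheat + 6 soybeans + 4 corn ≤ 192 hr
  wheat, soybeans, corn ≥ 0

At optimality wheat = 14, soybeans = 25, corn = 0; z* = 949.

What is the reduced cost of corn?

-5.5

At the optimum: fertilizer uses 153 of 164 (slack = 11); seed budget uses 134 of 134 (binding); labor uses 192 of 192 (binding).
By complementary slackness, y = 0 for the non-binding constraint.
From A_Bᵀ y = c: 6·y_seed budget + 3·y_labor = 28.5; 2·y_seed budget + 6·y_labor = 22.
→ y_seed budget = 3.5 and y_labor = 2.5.
Reduced cost of corn: c₃ − yᵀa₃ = 11.5 − (3.5·2 + 2.5·4) = 11.5 − 17 = -5.5.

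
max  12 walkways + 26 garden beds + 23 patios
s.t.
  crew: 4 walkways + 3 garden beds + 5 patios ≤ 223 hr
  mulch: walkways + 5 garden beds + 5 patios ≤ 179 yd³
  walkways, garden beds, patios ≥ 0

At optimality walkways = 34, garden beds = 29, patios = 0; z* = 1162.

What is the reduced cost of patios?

-7

At the optimum: crew uses 223 of 223 (binding); mulch uses 179 of 179 (binding).
The binding rows give the dual system: 4·y_crew + 1·y_mulch = 12 and 3·y_crew + 5·y_mulch = 26.
Solving: y_crew = 2, y_mulch = 4.
Reduced cost of patios: c₃ − yᵀa₃ = 23 − (2·5 + 4·5) = 23 − 30 = -7.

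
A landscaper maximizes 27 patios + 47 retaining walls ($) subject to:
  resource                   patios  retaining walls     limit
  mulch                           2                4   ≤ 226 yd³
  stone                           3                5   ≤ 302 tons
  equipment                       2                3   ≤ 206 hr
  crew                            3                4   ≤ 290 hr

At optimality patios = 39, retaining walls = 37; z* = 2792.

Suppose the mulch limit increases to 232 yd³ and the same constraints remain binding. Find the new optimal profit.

At the optimum: mulch uses 226 of 226 (binding); stone uses 302 of 302 (binding); equipment uses 189 of 206 (slack = 17); crew uses 265 of 290 (slack = 25).
By complementary slackness, y = 0 for the non-binding constraints.
From A_Bᵀ y = c: 2·y_mulch + 3·y_stone = 27; 4·y_mulch + 5·y_stone = 47.
→ y_mulch = 3 and y_stone = 7.
Δz = y_mulch·Δb = 3 × (6) = 18, so new z* = 2792 + 18 = 2810.

2810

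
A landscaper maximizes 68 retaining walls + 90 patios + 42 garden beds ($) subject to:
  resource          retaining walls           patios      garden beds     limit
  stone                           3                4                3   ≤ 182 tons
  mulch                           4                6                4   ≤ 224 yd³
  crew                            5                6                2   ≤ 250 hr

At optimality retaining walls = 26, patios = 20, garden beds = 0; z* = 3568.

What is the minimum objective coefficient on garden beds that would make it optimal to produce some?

44

At the optimum: stone uses 158 of 182 (slack = 24); mulch uses 224 of 224 (binding); crew uses 250 of 250 (binding).
Since stone is not tight, its dual is 0.
From A_Bᵀ y = c: 4·y_mulch + 5·y_crew = 68; 6·y_mulch + 6·y_crew = 90.
Solving: y_mulch = 7, y_crew = 8.
garden beds enters the basis when its profit ≥ yᵀa₃ = 7·4 + 8·2 = 44.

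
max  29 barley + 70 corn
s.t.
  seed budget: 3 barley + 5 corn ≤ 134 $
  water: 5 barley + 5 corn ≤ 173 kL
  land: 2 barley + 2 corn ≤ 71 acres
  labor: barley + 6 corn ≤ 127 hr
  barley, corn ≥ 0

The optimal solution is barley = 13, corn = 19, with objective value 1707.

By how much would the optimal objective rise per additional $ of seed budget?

At the optimum: seed budget uses 134 of 134 (binding); water uses 160 of 173 (slack = 13); land uses 64 of 71 (slack = 7); labor uses 127 of 127 (binding).
By complementary slackness, y = 0 for the non-binding constraints.
From A_Bᵀ y = c: 3·y_seed budget + 1·y_labor = 29; 5·y_seed budget + 6·y_labor = 70.
→ y_seed budget = 8 and y_labor = 5.
Shadow price of seed budget = 8.

8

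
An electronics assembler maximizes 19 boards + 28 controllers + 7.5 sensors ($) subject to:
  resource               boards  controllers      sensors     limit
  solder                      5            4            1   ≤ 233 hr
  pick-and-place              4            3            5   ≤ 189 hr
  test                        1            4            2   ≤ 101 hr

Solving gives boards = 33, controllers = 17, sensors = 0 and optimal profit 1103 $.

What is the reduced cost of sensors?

Binding: solder and test. Non-binding: pick-and-place (6 unused).
Slack constraints have shadow price 0 (complementary slackness).
The binding rows give the dual system: 5·y_solder + 1·y_test = 19 and 4·y_solder + 4·y_test = 28.
This yields shadow prices y_solder = 3, y_test = 4.
Reduced cost of sensors: c₃ − yᵀa₃ = 7.5 − (3·1 + 4·2) = 7.5 − 11 = -3.5.

-3.5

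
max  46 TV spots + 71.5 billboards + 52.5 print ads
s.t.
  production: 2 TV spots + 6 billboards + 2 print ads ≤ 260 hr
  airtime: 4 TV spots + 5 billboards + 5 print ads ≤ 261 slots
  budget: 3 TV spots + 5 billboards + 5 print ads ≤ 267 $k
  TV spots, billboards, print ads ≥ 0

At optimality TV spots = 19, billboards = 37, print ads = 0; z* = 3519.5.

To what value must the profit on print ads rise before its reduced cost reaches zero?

55.5

Check each constraint at x*: production 260/260 (tight); airtime 261/261 (tight); budget 242/267 (slack 25).
Slack constraints have shadow price 0 (complementary slackness).
The binding rows give the dual system: 2·y_production + 4·y_airtime = 46 and 6·y_production + 5·y_airtime = 71.5.
Solving: y_production = 4, y_airtime = 9.5.
print ads enters the basis when its profit ≥ yᵀa₃ = 4·2 + 9.5·5 = 55.5.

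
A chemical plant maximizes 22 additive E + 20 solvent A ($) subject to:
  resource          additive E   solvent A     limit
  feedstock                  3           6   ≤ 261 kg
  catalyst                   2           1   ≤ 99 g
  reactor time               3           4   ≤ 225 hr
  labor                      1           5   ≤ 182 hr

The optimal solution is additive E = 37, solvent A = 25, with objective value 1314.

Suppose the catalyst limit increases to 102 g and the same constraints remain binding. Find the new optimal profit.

Binding: feedstock and catalyst. Non-binding: reactor time (14 unused), labor (20 unused).
By complementary slackness, y = 0 for the non-binding constraints.
Dual feasibility on the basic columns requires 3·y_feedstock + 2·y_catalyst = 22, 6·y_feedstock + 1·y_catalyst = 20.
Solving: y_feedstock = 2, y_catalyst = 8.
Δz = y_catalyst·Δb = 8 × (3) = 24, so new z* = 1314 + 24 = 1338.

1338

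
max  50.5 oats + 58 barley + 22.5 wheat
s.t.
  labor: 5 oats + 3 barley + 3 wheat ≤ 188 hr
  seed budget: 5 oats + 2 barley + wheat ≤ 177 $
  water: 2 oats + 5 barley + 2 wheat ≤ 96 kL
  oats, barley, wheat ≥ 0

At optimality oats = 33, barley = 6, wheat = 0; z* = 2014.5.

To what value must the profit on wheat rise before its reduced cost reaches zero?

Check each constraint at x*: labor 183/188 (slack 5); seed budget 177/177 (tight); water 96/96 (tight).
Slack constraints have shadow price 0 (complementary slackness).
From A_Bᵀ y = c: 5·y_seed budget + 2·y_water = 50.5; 2·y_seed budget + 5·y_water = 58.
Solving: y_seed budget = 6.5, y_water = 9.
wheat enters the basis when its profit ≥ yᵀa₃ = 6.5·1 + 9·2 = 24.5.

24.5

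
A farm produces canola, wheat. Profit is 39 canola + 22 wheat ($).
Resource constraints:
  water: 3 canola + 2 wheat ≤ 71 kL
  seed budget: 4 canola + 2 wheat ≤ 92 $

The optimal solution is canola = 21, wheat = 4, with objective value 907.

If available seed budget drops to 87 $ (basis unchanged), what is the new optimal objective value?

Both water and seed budget are binding at x*.
The binding rows give the dual system: 3·y_water + 4·y_seed budget = 39 and 2·y_water + 2·y_seed budget = 22.
Solving: y_water = 5, y_seed budget = 6.
Δz = y_seed budget·Δb = 6 × (-5) = -30, so new z* = 907 − 30 = 877.

877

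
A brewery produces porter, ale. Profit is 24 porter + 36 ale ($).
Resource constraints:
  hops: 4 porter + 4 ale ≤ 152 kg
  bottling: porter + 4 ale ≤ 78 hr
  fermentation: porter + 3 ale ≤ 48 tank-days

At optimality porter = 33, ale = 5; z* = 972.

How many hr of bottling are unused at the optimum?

25

bottling used = 1·33 + 4·5 = 53; slack = 78 − 53 = 25.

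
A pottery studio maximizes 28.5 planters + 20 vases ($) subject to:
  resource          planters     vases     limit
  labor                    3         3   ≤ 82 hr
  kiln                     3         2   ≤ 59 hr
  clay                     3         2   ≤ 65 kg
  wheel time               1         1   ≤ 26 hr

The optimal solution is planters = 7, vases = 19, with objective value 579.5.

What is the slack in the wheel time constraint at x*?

0

wheel time used = 1·7 + 1·19 = 26; slack = 26 − 26 = 0.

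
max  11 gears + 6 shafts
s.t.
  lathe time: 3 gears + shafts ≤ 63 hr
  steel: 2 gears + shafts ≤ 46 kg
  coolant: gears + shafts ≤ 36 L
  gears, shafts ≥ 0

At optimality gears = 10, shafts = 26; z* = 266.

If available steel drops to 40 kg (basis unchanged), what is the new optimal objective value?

236

Check each constraint at x*: lathe time 56/63 (slack 7); steel 46/46 (tight); coolant 36/36 (tight).
Since lathe time is not tight, its dual is 0.
The binding rows give the dual system: 2·y_steel + 1·y_coolant = 11 and 1·y_steel + 1·y_coolant = 6.
Solving: y_steel = 5, y_coolant = 1.
Δz = y_steel·Δb = 5 × (-6) = -30, so new z* = 266 − 30 = 236.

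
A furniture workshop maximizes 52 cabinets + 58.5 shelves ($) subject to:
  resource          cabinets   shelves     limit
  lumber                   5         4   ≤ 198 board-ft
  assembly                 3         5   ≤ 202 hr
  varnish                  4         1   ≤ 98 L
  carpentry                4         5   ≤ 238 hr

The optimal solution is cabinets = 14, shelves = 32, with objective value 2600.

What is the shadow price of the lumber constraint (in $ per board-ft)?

6.5

Check each constraint at x*: lumber 198/198 (tight); assembly 202/202 (tight); varnish 88/98 (slack 10); carpentry 216/238 (slack 22).
Since varnish, carpentry are not tight, their duals are 0.
The binding rows give the dual system: 5·y_lumber + 3·y_assembly = 52 and 4·y_lumber + 5·y_assembly = 58.5.
This yields shadow prices y_lumber = 6.5, y_assembly = 6.5.
Shadow price of lumber = 6.5.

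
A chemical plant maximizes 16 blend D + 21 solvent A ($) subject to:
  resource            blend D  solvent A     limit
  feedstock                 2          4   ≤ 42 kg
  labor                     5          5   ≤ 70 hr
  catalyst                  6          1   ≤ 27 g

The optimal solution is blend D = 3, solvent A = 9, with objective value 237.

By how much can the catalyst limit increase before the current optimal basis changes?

22

Binding constraints: feedstock, catalyst. The basis is B = [[2,4],[6,1]] with det -22.
Per unit increase in catalyst, x* moves by d = (0.1818, -0.0909).
The basis stays optimal until labor becomes binding; allowable increase = 22 g.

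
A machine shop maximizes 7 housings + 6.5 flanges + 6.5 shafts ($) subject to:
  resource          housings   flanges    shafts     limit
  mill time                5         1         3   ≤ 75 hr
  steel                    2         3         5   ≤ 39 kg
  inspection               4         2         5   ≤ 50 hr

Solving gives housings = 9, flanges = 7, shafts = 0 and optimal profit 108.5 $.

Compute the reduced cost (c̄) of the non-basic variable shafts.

-6

At the optimum: mill time uses 52 of 75 (slack = 23); steel uses 39 of 39 (binding); inspection uses 50 of 50 (binding).
Slack constraints have shadow price 0 (complementary slackness).
Dual feasibility on the basic columns requires 2·y_steel + 4·y_inspection = 7, 3·y_steel + 2·y_inspection = 6.5.
Solving: y_steel = 1.5, y_inspection = 1.
Reduced cost of shafts: c₃ − yᵀa₃ = 6.5 − (1.5·5 + 1·5) = 6.5 − 12.5 = -6.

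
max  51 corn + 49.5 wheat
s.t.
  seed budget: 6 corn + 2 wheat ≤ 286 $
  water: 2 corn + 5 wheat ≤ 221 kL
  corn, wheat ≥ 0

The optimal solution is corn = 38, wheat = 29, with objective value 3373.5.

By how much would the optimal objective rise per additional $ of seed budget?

6

At the optimum: seed budget uses 286 of 286 (binding); water uses 221 of 221 (binding).
Dual feasibility on the basic columns requires 6·y_seed budget + 2·y_water = 51, 2·y_seed budget + 5·y_water = 49.5.
→ y_seed budget = 6 and y_water = 7.5.
Shadow price of seed budget = 6.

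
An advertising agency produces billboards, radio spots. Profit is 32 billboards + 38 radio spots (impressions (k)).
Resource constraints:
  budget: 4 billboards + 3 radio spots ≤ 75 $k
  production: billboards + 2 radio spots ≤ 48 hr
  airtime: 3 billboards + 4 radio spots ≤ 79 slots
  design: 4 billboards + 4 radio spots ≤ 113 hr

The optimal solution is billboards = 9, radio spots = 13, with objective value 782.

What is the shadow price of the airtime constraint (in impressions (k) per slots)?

8

At the optimum: budget uses 75 of 75 (binding); production uses 35 of 48 (slack = 13); airtime uses 79 of 79 (binding); design uses 88 of 113 (slack = 25).
By complementary slackness, y = 0 for the non-binding constraints.
Dual feasibility on the basic columns requires 4·y_budget + 3·y_airtime = 32, 3·y_budget + 4·y_airtime = 38.
→ y_budget = 2 and y_airtime = 8.
Shadow price of airtime = 8.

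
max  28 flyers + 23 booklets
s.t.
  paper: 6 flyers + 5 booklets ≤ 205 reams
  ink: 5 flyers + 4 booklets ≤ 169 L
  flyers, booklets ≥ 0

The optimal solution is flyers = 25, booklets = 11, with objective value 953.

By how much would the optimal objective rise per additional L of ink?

Both paper and ink are binding at x*.
Dual feasibility on the basic columns requires 6·y_paper + 5·y_ink = 28, 5·y_paper + 4·y_ink = 23.
Solving: y_paper = 3, y_ink = 2.
Shadow price of ink = 2.

2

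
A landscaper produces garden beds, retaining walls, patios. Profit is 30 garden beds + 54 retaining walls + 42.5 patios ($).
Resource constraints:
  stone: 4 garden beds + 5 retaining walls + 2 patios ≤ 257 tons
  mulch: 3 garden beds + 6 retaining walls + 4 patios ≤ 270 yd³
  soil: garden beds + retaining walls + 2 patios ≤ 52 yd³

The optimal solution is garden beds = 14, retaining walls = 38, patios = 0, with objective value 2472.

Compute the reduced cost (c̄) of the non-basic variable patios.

At the optimum: stone uses 246 of 257 (slack = 11); mulch uses 270 of 270 (binding); soil uses 52 of 52 (binding).
Slack constraints have shadow price 0 (complementary slackness).
From A_Bᵀ y = c: 3·y_mulch + 1·y_soil = 30; 6·y_mulch + 1·y_soil = 54.
Solving: y_mulch = 8, y_soil = 6.
Reduced cost of patios: c₃ − yᵀa₃ = 42.5 − (8·4 + 6·2) = 42.5 − 44 = -1.5.

-1.5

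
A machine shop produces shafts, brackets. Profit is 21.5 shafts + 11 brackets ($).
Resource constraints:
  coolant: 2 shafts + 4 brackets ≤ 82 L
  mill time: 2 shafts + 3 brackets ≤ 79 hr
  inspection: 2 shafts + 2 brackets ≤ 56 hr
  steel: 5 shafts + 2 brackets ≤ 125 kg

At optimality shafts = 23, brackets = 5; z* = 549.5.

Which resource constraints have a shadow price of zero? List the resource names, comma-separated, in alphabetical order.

coolant, mill time

coolant: 66/82 (slack 16)
mill time: 61/79 (slack 18)
inspection: 56/56 (binding)
steel: 125/125 (binding)
By complementary slackness, a constraint with positive slack has shadow price 0 → coolant, mill time.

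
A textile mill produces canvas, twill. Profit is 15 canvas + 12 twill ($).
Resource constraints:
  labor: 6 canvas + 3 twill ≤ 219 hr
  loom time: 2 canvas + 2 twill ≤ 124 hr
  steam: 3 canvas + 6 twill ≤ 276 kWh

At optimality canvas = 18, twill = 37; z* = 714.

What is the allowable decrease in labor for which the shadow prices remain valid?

81

Binding constraints: labor, steam. The basis is B = [[6,3],[3,6]] with det 27.
Per unit decrease in labor, x* moves by d = (-0.2222, 0.1111).
The basis stays optimal until canvas reaches 0; allowable decrease = 81 hr.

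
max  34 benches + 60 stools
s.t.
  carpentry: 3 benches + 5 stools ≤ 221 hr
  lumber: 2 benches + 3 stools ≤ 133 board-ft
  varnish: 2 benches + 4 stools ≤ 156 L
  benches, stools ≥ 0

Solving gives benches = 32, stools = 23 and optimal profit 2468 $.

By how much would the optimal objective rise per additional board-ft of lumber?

Check each constraint at x*: carpentry 211/221 (slack 10); lumber 133/133 (tight); varnish 156/156 (tight).
Since carpentry is not tight, its dual is 0.
The binding rows give the dual system: 2·y_lumber + 2·y_varnish = 34 and 3·y_lumber + 4·y_varnish = 60.
Solving: y_lumber = 8, y_varnish = 9.
Shadow price of lumber = 8.

8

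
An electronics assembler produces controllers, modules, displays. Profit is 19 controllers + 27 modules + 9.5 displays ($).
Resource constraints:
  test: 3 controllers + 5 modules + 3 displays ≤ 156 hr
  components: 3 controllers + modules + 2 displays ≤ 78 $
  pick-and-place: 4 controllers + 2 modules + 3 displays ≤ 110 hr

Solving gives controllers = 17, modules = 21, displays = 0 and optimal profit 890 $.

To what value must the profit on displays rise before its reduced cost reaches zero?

18

Binding: test and pick-and-place. Non-binding: components (6 unused).
Since components is not tight, its dual is 0.
From A_Bᵀ y = c: 3·y_test + 4·y_pick-and-place = 19; 5·y_test + 2·y_pick-and-place = 27.
→ y_test = 5 and y_pick-and-place = 1.
displays enters the basis when its profit ≥ yᵀa₃ = 5·3 + 1·3 = 18.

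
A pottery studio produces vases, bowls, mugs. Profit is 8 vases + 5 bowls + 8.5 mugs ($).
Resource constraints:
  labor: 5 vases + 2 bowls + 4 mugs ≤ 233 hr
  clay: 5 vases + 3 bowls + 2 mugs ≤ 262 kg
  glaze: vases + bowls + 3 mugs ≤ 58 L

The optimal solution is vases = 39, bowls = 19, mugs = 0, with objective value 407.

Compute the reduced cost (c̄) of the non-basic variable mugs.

Binding: labor and glaze. Non-binding: clay (10 unused).
By complementary slackness, y = 0 for the non-binding constraint.
From A_Bᵀ y = c: 5·y_labor + 1·y_glaze = 8; 2·y_labor + 1·y_glaze = 5.
Solving: y_labor = 1, y_glaze = 3.
Reduced cost of mugs: c₃ − yᵀa₃ = 8.5 − (1·4 + 3·3) = 8.5 − 13 = -4.5.

-4.5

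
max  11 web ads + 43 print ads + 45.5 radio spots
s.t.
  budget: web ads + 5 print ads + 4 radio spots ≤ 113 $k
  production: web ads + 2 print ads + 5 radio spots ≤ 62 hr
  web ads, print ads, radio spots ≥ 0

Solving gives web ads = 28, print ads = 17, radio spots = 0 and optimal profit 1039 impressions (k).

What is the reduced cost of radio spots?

Check each constraint at x*: budget 113/113 (tight); production 62/62 (tight).
Dual feasibility on the basic columns requires 1·y_budget + 1·y_production = 11, 5·y_budget + 2·y_production = 43.
→ y_budget = 7 and y_production = 4.
Reduced cost of radio spots: c₃ − yᵀa₃ = 45.5 − (7·4 + 4·5) = 45.5 − 48 = -2.5.

-2.5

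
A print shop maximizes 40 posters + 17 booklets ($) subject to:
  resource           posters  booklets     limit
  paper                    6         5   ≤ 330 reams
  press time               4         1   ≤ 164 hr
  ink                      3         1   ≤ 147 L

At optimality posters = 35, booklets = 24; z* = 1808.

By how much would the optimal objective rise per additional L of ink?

At the optimum: paper uses 330 of 330 (binding); press time uses 164 of 164 (binding); ink uses 129 of 147 (slack = 18).
By complementary slackness, y = 0 for the non-binding constraint.
From A_Bᵀ y = c: 6·y_paper + 4·y_press time = 40; 5·y_paper + 1·y_press time = 17.
Solving: y_paper = 2, y_press time = 7.
Shadow price of ink = 0.

0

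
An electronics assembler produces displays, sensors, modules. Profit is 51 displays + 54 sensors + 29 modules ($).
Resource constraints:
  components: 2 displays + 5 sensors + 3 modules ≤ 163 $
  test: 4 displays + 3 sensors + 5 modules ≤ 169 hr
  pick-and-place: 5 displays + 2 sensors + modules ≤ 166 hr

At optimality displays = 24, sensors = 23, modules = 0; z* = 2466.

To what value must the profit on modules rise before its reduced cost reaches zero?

Binding: components and pick-and-place. Non-binding: test (4 unused).
Slack constraints have shadow price 0 (complementary slackness).
From A_Bᵀ y = c: 2·y_components + 5·y_pick-and-place = 51; 5·y_components + 2·y_pick-and-place = 54.
This yields shadow prices y_components = 8, y_pick-and-place = 7.
modules enters the basis when its profit ≥ yᵀa₃ = 8·3 + 7·1 = 31.

31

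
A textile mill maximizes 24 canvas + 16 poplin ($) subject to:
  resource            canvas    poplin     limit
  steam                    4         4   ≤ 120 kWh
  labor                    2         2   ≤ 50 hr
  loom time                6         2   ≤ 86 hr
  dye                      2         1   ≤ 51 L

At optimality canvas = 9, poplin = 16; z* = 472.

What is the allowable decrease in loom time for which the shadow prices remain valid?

36

Binding constraints: labor, loom time. The basis is B = [[2,2],[6,2]] with det -8.
Per unit decrease in loom time, x* moves by d = (-0.25, 0.25).
The basis stays optimal until canvas reaches 0; allowable decrease = 36 hr.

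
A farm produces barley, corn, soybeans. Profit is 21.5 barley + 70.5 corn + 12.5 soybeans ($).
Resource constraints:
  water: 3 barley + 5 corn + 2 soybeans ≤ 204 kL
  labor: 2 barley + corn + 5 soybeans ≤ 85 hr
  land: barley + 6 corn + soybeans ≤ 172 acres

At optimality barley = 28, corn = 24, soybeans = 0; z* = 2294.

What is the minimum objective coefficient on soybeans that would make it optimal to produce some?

17

Binding: water and land. Non-binding: labor (5 unused).
By complementary slackness, y = 0 for the non-binding constraint.
Dual feasibility on the basic columns requires 3·y_water + 1·y_land = 21.5, 5·y_water + 6·y_land = 70.5.
Solving: y_water = 4.5, y_land = 8.
soybeans enters the basis when its profit ≥ yᵀa₃ = 4.5·2 + 8·1 = 17.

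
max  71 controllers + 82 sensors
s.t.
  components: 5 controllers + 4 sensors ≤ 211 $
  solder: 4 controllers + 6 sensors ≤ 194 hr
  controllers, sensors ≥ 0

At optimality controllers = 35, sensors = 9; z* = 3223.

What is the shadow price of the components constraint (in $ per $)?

At the optimum: components uses 211 of 211 (binding); solder uses 194 of 194 (binding).
From A_Bᵀ y = c: 5·y_components + 4·y_solder = 71; 4·y_components + 6·y_solder = 82.
This yields shadow prices y_components = 7, y_solder = 9.
Shadow price of components = 7.

7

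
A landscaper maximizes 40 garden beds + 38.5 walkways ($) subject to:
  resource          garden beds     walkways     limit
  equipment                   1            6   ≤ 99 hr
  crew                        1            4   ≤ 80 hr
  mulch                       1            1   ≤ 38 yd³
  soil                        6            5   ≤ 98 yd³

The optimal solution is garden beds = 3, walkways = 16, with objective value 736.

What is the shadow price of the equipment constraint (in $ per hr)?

Binding: equipment and soil. Non-binding: crew (13 unused), mulch (19 unused).
By complementary slackness, y = 0 for the non-binding constraints.
Dual feasibility on the basic columns requires 1·y_equipment + 6·y_soil = 40, 6·y_equipment + 5·y_soil = 38.5.
Solving: y_equipment = 1, y_soil = 6.5.
Shadow price of equipment = 1.

1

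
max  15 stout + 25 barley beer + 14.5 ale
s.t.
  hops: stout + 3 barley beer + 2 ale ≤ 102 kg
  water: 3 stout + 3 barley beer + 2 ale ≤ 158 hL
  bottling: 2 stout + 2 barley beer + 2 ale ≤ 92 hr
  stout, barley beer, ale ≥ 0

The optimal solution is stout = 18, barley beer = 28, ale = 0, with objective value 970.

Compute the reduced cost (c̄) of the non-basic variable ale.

-5.5

At the optimum: hops uses 102 of 102 (binding); water uses 138 of 158 (slack = 20); bottling uses 92 of 92 (binding).
By complementary slackness, y = 0 for the non-binding constraint.
Dual feasibility on the basic columns requires 1·y_hops + 2·y_bottling = 15, 3·y_hops + 2·y_bottling = 25.
Solving: y_hops = 5, y_bottling = 5.
Reduced cost of ale: c₃ − yᵀa₃ = 14.5 − (5·2 + 5·2) = 14.5 − 20 = -5.5.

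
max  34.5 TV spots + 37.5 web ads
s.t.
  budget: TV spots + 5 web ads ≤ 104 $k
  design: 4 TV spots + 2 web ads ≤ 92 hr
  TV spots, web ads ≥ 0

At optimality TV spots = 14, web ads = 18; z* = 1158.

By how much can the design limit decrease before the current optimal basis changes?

50.4

Binding constraints: budget, design. The basis is B = [[1,5],[4,2]] with det -18.
Per unit decrease in design, x* moves by d = (-0.2778, 0.0556).
The basis stays optimal until TV spots reaches 0; allowable decrease = 50.4 hr.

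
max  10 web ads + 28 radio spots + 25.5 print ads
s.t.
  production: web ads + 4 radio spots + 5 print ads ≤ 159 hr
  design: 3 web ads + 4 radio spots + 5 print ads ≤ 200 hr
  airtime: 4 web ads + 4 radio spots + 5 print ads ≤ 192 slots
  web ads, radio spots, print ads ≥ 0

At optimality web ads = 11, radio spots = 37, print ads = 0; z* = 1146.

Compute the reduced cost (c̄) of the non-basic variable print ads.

Check each constraint at x*: production 159/159 (tight); design 181/200 (slack 19); airtime 192/192 (tight).
Slack constraints have shadow price 0 (complementary slackness).
From A_Bᵀ y = c: 1·y_production + 4·y_airtime = 10; 4·y_production + 4·y_airtime = 28.
→ y_production = 6 and y_airtime = 1.
Reduced cost of print ads: c₃ − yᵀa₃ = 25.5 − (6·5 + 1·5) = 25.5 − 35 = -9.5.

-9.5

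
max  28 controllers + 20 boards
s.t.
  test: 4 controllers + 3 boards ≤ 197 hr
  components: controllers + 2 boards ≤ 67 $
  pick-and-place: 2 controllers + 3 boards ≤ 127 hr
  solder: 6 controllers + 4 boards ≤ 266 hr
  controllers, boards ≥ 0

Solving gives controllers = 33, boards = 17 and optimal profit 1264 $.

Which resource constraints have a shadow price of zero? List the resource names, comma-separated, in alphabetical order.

pick-and-place, test

test: 183/197 (slack 14)
components: 67/67 (binding)
pick-and-place: 117/127 (slack 10)
solder: 266/266 (binding)
By complementary slackness, a constraint with positive slack has shadow price 0 → pick-and-place, test.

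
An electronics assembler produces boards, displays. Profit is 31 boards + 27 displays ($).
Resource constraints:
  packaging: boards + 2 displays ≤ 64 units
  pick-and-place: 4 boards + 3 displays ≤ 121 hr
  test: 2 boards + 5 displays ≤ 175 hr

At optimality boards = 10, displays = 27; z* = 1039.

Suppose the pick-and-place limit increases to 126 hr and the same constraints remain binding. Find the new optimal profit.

Binding: packaging and pick-and-place. Non-binding: test (20 unused).
Slack constraints have shadow price 0 (complementary slackness).
From A_Bᵀ y = c: 1·y_packaging + 4·y_pick-and-place = 31; 2·y_packaging + 3·y_pick-and-place = 27.
This yields shadow prices y_packaging = 3, y_pick-and-place = 7.
Δz = y_pick-and-place·Δb = 7 × (5) = 35, so new z* = 1039 + 35 = 1074.

1074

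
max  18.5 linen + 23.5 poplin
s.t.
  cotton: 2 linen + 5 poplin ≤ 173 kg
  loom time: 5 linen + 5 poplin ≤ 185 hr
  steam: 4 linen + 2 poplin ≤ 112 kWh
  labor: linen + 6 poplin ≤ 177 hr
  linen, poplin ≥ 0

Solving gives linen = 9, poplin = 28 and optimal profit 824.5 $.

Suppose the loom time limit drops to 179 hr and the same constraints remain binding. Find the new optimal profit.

803.5

Check each constraint at x*: cotton 158/173 (slack 15); loom time 185/185 (tight); steam 92/112 (slack 20); labor 177/177 (tight).
By complementary slackness, y = 0 for the non-binding constraints.
Dual feasibility on the basic columns requires 5·y_loom time + 1·y_labor = 18.5, 5·y_loom time + 6·y_labor = 23.5.
→ y_loom time = 3.5 and y_labor = 1.
Δz = y_loom time·Δb = 3.5 × (-6) = -21, so new z* = 824.5 − 21 = 803.5.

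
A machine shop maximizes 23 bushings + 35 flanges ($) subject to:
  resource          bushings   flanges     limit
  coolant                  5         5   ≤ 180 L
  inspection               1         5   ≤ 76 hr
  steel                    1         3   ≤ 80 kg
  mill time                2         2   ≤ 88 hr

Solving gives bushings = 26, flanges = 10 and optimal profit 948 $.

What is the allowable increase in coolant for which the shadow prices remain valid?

40

Binding constraints: coolant, inspection. The basis is B = [[5,5],[1,5]] with det 20.
Per unit increase in coolant, x* moves by d = (0.25, -0.05).
The basis stays optimal until mill time becomes binding; allowable increase = 40 L.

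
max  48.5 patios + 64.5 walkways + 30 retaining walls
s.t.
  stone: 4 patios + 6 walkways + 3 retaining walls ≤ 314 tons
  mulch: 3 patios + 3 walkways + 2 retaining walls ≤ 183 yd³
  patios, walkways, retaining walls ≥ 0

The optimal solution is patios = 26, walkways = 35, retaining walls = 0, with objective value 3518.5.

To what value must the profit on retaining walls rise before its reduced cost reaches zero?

35

Both stone and mulch are binding at x*.
The binding rows give the dual system: 4·y_stone + 3·y_mulch = 48.5 and 6·y_stone + 3·y_mulch = 64.5.
→ y_stone = 8 and y_mulch = 5.5.
retaining walls enters the basis when its profit ≥ yᵀa₃ = 8·3 + 5.5·2 = 35.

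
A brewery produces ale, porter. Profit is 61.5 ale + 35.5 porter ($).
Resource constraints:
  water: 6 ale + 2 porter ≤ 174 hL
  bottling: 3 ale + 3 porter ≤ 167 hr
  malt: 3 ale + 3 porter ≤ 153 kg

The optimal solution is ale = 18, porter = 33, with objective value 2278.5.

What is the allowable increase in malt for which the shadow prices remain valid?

14

Binding constraints: water, malt. The basis is B = [[6,2],[3,3]] with det 12.
Per unit increase in malt, x* moves by d = (-0.1667, 0.5).
The basis stays optimal until bottling becomes binding; allowable increase = 14 kg.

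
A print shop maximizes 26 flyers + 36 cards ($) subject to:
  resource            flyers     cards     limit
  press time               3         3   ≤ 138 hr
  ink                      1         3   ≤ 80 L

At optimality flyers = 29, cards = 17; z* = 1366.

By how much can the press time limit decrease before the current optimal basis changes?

58

Binding constraints: press time, ink. The basis is B = [[3,3],[1,3]] with det 6.
Per unit decrease in press time, x* moves by d = (-0.5, 0.1667).
The basis stays optimal until flyers reaches 0; allowable decrease = 58 hr.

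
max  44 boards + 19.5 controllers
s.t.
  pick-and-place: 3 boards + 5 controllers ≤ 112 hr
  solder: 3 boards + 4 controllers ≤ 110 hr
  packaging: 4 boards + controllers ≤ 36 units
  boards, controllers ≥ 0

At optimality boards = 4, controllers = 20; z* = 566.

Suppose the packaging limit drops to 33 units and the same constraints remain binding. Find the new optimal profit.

Check each constraint at x*: pick-and-place 112/112 (tight); solder 92/110 (slack 18); packaging 36/36 (tight).
By complementary slackness, y = 0 for the non-binding constraint.
Dual feasibility on the basic columns requires 3·y_pick-and-place + 4·y_packaging = 44, 5·y_pick-and-place + 1·y_packaging = 19.5.
Solving: y_pick-and-place = 2, y_packaging = 9.5.
Δz = y_packaging·Δb = 9.5 × (-3) = -28.5, so new z* = 566 − 28.5 = 537.5.

537.5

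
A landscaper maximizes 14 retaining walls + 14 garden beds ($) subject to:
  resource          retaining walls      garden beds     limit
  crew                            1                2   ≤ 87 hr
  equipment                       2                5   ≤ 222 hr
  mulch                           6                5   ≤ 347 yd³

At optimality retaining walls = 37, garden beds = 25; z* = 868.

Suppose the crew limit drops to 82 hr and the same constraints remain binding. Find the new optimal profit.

At the optimum: crew uses 87 of 87 (binding); equipment uses 199 of 222 (slack = 23); mulch uses 347 of 347 (binding).
Slack constraints have shadow price 0 (complementary slackness).
Dual feasibility on the basic columns requires 1·y_crew + 6·y_mulch = 14, 2·y_crew + 5·y_mulch = 14.
This yields shadow prices y_crew = 2, y_mulch = 2.
Δz = y_crew·Δb = 2 × (-5) = -10, so new z* = 868 − 10 = 858.

858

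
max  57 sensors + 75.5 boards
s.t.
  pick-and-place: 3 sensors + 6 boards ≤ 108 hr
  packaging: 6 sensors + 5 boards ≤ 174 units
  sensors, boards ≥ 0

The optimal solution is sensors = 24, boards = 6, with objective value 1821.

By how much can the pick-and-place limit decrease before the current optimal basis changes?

21

Binding constraints: pick-and-place, packaging. The basis is B = [[3,6],[6,5]] with det -21.
Per unit decrease in pick-and-place, x* moves by d = (0.2381, -0.2857).
The basis stays optimal until boards reaches 0; allowable decrease = 21 hr.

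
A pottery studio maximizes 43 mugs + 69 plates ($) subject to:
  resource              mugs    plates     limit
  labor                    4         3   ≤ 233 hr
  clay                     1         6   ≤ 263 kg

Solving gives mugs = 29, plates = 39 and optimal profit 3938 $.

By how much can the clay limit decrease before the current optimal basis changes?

Binding constraints: labor, clay. The basis is B = [[4,3],[1,6]] with det 21.
Per unit decrease in clay, x* moves by d = (0.1429, -0.1905).
The basis stays optimal until plates reaches 0; allowable decrease = 204.75 kg.

204.75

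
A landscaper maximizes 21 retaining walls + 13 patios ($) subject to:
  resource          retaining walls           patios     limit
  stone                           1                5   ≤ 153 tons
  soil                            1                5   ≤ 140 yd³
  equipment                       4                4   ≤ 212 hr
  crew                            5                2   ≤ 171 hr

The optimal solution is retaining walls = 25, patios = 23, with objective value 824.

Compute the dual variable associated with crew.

At the optimum: stone uses 140 of 153 (slack = 13); soil uses 140 of 140 (binding); equipment uses 192 of 212 (slack = 20); crew uses 171 of 171 (binding).
By complementary slackness, y = 0 for the non-binding constraints.
The binding rows give the dual system: 1·y_soil + 5·y_crew = 21 and 5·y_soil + 2·y_crew = 13.
Solving: y_soil = 1, y_crew = 4.
Shadow price of crew = 4.

4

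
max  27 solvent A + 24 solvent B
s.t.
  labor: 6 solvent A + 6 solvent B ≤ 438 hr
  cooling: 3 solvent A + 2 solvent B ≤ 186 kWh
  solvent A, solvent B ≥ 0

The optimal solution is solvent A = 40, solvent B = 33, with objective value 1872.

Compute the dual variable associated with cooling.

Check each constraint at x*: labor 438/438 (tight); cooling 186/186 (tight).
The binding rows give the dual system: 6·y_labor + 3·y_cooling = 27 and 6·y_labor + 2·y_cooling = 24.
This yields shadow prices y_labor = 3, y_cooling = 3.
Shadow price of cooling = 3.

3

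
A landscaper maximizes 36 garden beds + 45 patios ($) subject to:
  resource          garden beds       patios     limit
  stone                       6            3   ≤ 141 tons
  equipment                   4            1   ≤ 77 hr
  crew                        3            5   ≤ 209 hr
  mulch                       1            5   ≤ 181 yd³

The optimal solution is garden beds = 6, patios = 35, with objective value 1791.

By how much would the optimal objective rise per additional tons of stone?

Check each constraint at x*: stone 141/141 (tight); equipment 59/77 (slack 18); crew 193/209 (slack 16); mulch 181/181 (tight).
Since equipment, crew are not tight, their duals are 0.
Dual feasibility on the basic columns requires 6·y_stone + 1·y_mulch = 36, 3·y_stone + 5·y_mulch = 45.
→ y_stone = 5 and y_mulch = 6.
Shadow price of stone = 5.

5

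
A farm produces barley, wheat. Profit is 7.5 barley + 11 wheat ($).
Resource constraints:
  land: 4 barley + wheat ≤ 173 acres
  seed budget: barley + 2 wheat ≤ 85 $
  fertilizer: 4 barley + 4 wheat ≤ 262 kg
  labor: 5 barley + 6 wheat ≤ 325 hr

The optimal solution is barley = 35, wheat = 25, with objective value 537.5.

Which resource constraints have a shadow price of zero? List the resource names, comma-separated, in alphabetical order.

fertilizer, land

land: 165/173 (slack 8)
seed budget: 85/85 (binding)
fertilizer: 240/262 (slack 22)
labor: 325/325 (binding)
By complementary slackness, a constraint with positive slack has shadow price 0 → fertilizer, land.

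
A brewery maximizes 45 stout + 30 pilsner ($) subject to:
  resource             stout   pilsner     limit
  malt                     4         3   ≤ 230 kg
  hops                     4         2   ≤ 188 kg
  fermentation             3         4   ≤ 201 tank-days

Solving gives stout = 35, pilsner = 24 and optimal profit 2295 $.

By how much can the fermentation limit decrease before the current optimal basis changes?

60

Binding constraints: hops, fermentation. The basis is B = [[4,2],[3,4]] with det 10.
Per unit decrease in fermentation, x* moves by d = (0.2, -0.4).
The basis stays optimal until pilsner reaches 0; allowable decrease = 60 tank-days.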